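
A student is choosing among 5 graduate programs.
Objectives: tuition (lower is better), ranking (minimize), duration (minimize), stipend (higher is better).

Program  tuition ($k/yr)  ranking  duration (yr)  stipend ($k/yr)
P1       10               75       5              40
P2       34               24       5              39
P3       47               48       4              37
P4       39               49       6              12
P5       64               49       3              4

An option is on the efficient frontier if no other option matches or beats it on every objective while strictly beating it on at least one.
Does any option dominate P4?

P2 vs P4: tuition 34≤39, ranking 24≤49, duration 5≤6, stipend 39≥12 — P2 is at least as good on every objective and strictly better on at least one, so P2 dominates P4.

Yes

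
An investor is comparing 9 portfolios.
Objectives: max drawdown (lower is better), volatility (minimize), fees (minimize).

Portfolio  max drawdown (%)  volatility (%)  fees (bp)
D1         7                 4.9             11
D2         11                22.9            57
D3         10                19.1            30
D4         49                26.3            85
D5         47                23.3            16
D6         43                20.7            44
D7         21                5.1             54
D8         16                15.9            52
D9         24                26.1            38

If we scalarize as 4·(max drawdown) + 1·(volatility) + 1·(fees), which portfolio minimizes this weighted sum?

D1: 4·7 + 1·4.9 + 1·11 = 43.9
D2: 4·11 + 1·22.9 + 1·57 = 123.9
D3: 4·10 + 1·19.1 + 1·30 = 89.1
D4: 4·49 + 1·26.3 + 1·85 = 307.3
D5: 4·47 + 1·23.3 + 1·16 = 227.3
D6: 4·43 + 1·20.7 + 1·44 = 236.7
D7: 4·21 + 1·5.1 + 1·54 = 143.1
D8: 4·16 + 1·15.9 + 1·52 = 131.9
D9: 4·24 + 1·26.1 + 1·38 = 160.1
Lowest: D1 at 43.9.

D1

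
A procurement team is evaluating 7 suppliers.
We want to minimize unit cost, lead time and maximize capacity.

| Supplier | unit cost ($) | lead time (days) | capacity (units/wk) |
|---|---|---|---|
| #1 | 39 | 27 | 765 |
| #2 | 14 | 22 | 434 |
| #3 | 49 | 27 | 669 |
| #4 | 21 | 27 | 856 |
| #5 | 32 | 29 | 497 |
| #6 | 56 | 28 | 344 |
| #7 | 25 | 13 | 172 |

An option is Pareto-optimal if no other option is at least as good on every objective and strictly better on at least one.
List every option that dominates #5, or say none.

#4

#4: unit cost 21≤32, lead time 27≤29, capacity 856≥497 — dominates #5.
Others (#1, #2, #3, #6, #7) are each worse than #5 on at least one objective.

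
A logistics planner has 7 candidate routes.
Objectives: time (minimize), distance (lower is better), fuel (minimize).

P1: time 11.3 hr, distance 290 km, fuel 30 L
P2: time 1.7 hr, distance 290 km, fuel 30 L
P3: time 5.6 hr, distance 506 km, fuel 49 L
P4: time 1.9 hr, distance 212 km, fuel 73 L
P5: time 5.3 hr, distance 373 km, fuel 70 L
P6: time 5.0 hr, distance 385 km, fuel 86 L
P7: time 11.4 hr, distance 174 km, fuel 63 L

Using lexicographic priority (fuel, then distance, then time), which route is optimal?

P2

First minimize fuel: best is 30, kept {P1, P2}.
Then minimize distance: best is 290, kept {P1, P2}.
Then minimize time: best is 1.7, kept {P2}.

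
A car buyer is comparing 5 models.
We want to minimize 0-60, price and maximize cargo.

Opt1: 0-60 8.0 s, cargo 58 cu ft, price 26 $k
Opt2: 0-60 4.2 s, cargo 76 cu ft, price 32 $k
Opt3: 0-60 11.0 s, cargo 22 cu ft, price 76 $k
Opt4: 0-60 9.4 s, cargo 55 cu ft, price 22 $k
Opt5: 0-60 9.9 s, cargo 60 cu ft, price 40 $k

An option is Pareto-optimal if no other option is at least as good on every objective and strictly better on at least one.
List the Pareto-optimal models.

Opt1: not dominated.
Opt2: not dominated (best 0-60).
Opt3: dominated by Opt1 (0-60 8.0≤11.0, cargo 58≥22, price 26≤76).
Opt4: not dominated (best price).
Opt5: dominated by Opt2 (0-60 4.2≤9.9, cargo 76≥60, price 32≤40).

Opt1, Opt2, Opt4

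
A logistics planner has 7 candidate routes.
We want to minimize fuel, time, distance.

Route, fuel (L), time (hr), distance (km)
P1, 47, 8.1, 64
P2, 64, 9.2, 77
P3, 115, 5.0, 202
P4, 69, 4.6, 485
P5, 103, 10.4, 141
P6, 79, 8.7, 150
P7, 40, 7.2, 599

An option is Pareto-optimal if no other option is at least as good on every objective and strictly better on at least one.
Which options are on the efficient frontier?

P1, P3, P4, P7

P1: not dominated (best distance).
P2: dominated by P1 (fuel 47≤64, time 8.1≤9.2, distance 64≤77).
P3: not dominated.
P4: not dominated (best time).
P5: dominated by P1 (fuel 47≤103, time 8.1≤10.4, distance 64≤141).
P6: dominated by P1 (fuel 47≤79, time 8.1≤8.7, distance 64≤150).
P7: not dominated (best fuel).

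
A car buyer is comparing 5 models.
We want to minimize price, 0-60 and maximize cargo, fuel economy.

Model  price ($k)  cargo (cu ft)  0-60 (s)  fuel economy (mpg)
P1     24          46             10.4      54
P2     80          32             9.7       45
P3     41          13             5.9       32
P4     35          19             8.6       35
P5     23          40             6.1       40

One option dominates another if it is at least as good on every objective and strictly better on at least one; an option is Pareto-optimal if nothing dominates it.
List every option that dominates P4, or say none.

P5: price 23≤35, cargo 40≥19, 0-60 6.1≤8.6, fuel economy 40≥35 — dominates P4.
Others (P1, P2, P3) are each worse than P4 on at least one objective.

P5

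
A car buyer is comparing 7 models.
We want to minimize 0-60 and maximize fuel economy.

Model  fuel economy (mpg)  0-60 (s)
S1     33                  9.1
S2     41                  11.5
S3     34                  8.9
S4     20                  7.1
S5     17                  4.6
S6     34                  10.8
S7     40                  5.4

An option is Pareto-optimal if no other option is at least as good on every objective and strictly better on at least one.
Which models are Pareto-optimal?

S1: dominated by S3 (fuel economy 34≥33, 0-60 8.9≤9.1).
S2: not dominated (best fuel economy).
S3: dominated by S7 (fuel economy 40≥34, 0-60 5.4≤8.9).
S4: dominated by S7 (fuel economy 40≥20, 0-60 5.4≤7.1).
S5: not dominated (best 0-60).
S6: dominated by S3 (fuel economy 34≥34, 0-60 8.9≤10.8).
S7: not dominated.

S2, S5, S7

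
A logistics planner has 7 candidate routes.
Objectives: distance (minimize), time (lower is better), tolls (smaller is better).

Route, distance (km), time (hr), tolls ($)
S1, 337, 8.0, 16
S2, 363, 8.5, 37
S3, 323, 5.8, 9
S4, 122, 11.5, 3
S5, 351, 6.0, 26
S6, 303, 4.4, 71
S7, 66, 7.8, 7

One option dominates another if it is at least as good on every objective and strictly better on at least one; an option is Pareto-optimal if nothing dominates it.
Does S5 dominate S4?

No

S5 vs S4: S5 is worse on distance (351 vs 122), so it does not dominate S4.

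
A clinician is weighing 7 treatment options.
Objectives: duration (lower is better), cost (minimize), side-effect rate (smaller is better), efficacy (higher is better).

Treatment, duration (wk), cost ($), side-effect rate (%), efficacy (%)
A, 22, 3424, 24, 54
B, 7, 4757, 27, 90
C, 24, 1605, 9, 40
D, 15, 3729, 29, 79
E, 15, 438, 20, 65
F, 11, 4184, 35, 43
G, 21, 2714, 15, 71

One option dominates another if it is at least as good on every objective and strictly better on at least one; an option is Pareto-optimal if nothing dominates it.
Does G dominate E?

No

G vs E: G is worse on duration (21 vs 15), so it does not dominate E.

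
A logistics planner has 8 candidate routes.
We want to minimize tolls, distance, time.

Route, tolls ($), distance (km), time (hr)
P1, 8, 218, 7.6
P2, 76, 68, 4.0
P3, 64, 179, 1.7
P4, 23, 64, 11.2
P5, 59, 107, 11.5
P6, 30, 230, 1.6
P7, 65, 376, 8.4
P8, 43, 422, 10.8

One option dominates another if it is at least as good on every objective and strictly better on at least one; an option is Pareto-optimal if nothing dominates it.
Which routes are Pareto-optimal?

P1, P2, P3, P4, P6

P1: not dominated (best tolls).
P2: not dominated.
P3: not dominated.
P4: not dominated (best distance).
P5: dominated by P4 (tolls 23≤59, distance 64≤107, time 11.2≤11.5).
P6: not dominated (best time).
P7: dominated by P1 (tolls 8≤65, distance 218≤376, time 7.6≤8.4).
P8: dominated by P1 (tolls 8≤43, distance 218≤422, time 7.6≤10.8).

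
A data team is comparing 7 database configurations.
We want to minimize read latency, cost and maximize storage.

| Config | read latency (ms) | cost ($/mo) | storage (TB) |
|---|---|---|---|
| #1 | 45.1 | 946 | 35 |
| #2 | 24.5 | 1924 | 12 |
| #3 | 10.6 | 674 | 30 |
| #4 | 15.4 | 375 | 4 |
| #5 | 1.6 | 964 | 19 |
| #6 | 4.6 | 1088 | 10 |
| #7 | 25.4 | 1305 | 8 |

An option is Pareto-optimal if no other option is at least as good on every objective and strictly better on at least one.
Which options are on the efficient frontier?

#1, #3, #4, #5

#1: not dominated (best storage).
#2: dominated by #3 (read latency 10.6≤24.5, cost 674≤1924, storage 30≥12).
#3: not dominated.
#4: not dominated (best cost).
#5: not dominated (best read latency).
#6: dominated by #5 (read latency 1.6≤4.6, cost 964≤1088, storage 19≥10).
#7: dominated by #3 (read latency 10.6≤25.4, cost 674≤1305, storage 30≥8).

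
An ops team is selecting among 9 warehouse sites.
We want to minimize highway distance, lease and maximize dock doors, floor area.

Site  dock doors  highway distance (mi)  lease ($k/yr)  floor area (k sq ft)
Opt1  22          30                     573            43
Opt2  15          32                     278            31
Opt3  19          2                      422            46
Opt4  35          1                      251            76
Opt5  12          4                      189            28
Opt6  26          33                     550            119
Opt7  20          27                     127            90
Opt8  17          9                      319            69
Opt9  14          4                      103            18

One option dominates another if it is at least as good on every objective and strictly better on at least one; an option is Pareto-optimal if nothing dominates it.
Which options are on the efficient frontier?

Opt4, Opt5, Opt6, Opt7, Opt9

Opt1: dominated by Opt4 (dock doors 35≥22, highway distance 1≤30, lease 251≤573, floor area 76≥43).
Opt2: dominated by Opt4 (dock doors 35≥15, highway distance 1≤32, lease 251≤278, floor area 76≥31).
Opt3: dominated by Opt4 (dock doors 35≥19, highway distance 1≤2, lease 251≤422, floor area 76≥46).
Opt4: not dominated (best dock doors).
Opt5: not dominated.
Opt6: not dominated (best floor area).
Opt7: not dominated.
Opt8: dominated by Opt4 (dock doors 35≥17, highway distance 1≤9, lease 251≤319, floor area 76≥69).
Opt9: not dominated (best lease).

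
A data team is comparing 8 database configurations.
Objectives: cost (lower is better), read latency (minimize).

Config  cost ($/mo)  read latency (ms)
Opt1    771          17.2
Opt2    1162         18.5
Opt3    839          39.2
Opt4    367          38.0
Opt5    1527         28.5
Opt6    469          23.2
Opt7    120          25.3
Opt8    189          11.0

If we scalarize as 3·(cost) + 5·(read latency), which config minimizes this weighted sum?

Opt1: 3·771 + 5·17.2 = 2399.0
Opt2: 3·1162 + 5·18.5 = 3578.5
Opt3: 3·839 + 5·39.2 = 2713.0
Opt4: 3·367 + 5·38.0 = 1291.0
Opt5: 3·1527 + 5·28.5 = 4723.5
Opt6: 3·469 + 5·23.2 = 1523.0
Opt7: 3·120 + 5·25.3 = 486.5
Opt8: 3·189 + 5·11.0 = 622.0
Lowest: Opt7 at 486.5.

Opt7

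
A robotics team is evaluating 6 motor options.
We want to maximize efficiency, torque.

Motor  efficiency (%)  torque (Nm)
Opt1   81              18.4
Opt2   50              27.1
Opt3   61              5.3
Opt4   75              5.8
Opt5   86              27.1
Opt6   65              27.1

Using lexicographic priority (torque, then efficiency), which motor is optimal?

First maximize torque: best is 27.1, kept {Opt2, Opt5, Opt6}.
Then maximize efficiency: best is 86, kept {Opt5}.

Opt5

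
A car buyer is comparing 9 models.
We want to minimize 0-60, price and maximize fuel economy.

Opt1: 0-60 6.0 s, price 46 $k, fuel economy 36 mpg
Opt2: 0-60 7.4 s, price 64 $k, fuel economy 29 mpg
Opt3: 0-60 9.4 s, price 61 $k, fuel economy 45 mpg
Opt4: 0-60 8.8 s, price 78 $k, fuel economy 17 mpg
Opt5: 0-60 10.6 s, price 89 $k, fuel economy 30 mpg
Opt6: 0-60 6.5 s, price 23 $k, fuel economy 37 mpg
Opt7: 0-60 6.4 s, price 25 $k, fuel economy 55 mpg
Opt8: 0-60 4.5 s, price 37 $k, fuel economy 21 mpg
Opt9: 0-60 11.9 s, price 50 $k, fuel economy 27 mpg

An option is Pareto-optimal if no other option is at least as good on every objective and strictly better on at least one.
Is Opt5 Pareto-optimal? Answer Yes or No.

No

Opt1 vs Opt5: 0-60 6.0≤10.6, price 46≤89, fuel economy 36≥30 — Opt1 is at least as good on every objective and strictly better on at least one, so Opt1 dominates Opt5.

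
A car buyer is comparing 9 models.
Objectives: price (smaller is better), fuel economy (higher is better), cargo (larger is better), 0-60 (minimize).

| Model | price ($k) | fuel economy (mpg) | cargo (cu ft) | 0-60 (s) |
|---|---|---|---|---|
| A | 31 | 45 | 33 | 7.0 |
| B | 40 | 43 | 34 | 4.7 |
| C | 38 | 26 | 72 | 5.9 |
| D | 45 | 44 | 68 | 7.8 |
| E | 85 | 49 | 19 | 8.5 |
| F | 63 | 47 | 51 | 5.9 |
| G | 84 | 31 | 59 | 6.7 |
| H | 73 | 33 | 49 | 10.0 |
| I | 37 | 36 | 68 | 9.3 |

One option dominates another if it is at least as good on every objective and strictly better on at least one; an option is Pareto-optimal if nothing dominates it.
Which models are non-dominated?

A: not dominated (best price).
B: not dominated (best 0-60).
C: not dominated (best cargo).
D: not dominated.
E: not dominated (best fuel economy).
F: not dominated.
G: not dominated.
H: dominated by D (price 45≤73, fuel economy 44≥33, cargo 68≥49, 0-60 7.8≤10.0).
I: not dominated.

A, B, C, D, E, F, G, I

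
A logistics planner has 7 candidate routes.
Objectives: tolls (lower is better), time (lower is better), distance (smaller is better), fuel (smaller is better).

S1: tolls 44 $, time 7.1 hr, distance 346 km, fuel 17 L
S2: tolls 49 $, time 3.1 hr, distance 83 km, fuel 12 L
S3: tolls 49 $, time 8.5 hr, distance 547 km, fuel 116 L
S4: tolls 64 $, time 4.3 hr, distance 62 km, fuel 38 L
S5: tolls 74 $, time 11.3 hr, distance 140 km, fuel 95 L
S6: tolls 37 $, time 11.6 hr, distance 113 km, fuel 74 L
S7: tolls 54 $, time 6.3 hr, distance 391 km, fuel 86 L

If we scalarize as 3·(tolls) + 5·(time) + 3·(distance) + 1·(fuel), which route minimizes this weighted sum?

S1: 3·44 + 5·7.1 + 3·346 + 1·17 = 1222.5
S2: 3·49 + 5·3.1 + 3·83 + 1·12 = 423.5
S3: 3·49 + 5·8.5 + 3·547 + 1·116 = 1946.5
S4: 3·64 + 5·4.3 + 3·62 + 1·38 = 437.5
S5: 3·74 + 5·11.3 + 3·140 + 1·95 = 793.5
S6: 3·37 + 5·11.6 + 3·113 + 1·74 = 582.0
S7: 3·54 + 5·6.3 + 3·391 + 1·86 = 1452.5
Lowest: S2 at 423.5.

S2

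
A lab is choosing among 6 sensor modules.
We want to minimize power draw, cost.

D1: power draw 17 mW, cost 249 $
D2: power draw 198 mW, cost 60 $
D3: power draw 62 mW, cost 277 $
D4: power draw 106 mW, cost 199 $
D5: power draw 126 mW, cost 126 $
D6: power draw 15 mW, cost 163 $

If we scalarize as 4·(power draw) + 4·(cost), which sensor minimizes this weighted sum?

D6

D1: 4·17 + 4·249 = 1064
D2: 4·198 + 4·60 = 1032
D3: 4·62 + 4·277 = 1356
D4: 4·106 + 4·199 = 1220
D5: 4·126 + 4·126 = 1008
D6: 4·15 + 4·163 = 712
Lowest: D6 at 712.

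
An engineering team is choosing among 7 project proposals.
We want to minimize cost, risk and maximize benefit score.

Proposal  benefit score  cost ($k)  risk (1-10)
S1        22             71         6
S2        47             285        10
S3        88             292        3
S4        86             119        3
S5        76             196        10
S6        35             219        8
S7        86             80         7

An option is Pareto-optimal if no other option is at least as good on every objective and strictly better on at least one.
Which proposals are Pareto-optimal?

S1, S3, S4, S7

S1: not dominated (best cost).
S2: dominated by S4 (benefit score 86≥47, cost 119≤285, risk 3≤10).
S3: not dominated (best benefit score).
S4: not dominated.
S5: dominated by S4 (benefit score 86≥76, cost 119≤196, risk 3≤10).
S6: dominated by S4 (benefit score 86≥35, cost 119≤219, risk 3≤8).
S7: not dominated.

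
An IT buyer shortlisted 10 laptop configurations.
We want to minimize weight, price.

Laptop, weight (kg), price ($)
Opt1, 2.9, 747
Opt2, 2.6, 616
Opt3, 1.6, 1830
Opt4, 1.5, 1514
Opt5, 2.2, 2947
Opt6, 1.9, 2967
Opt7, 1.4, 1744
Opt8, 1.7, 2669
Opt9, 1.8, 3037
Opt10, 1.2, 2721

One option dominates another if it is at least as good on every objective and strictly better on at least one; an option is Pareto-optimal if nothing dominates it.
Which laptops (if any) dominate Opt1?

Opt2

Opt2: weight 2.6≤2.9, price 616≤747 — dominates Opt1.
Others (Opt3, Opt4, Opt5, Opt6, Opt7, Opt8, Opt9, Opt10) are each worse than Opt1 on at least one objective.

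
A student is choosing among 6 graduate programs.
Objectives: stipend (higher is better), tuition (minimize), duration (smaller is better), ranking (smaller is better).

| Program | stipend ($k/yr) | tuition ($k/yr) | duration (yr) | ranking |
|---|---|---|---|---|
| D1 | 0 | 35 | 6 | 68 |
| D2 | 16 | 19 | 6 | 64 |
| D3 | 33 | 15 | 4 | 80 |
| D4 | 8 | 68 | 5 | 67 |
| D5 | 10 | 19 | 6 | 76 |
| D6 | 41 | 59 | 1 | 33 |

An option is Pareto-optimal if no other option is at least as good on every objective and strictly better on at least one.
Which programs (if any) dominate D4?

D6

D6: stipend 41≥8, tuition 59≤68, duration 1≤5, ranking 33≤67 — dominates D4.
Others (D1, D2, D3, D5) are each worse than D4 on at least one objective.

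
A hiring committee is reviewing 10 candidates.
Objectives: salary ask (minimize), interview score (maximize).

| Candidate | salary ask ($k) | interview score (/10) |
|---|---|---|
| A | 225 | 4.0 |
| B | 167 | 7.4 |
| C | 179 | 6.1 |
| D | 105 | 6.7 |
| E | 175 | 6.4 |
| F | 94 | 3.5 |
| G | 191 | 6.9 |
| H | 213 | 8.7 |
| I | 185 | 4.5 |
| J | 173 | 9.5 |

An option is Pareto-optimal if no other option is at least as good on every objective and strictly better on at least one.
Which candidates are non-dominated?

B, D, F, J

A: dominated by B (salary ask 167≤225, interview score 7.4≥4.0).
B: not dominated.
C: dominated by B (salary ask 167≤179, interview score 7.4≥6.1).
D: not dominated.
E: dominated by B (salary ask 167≤175, interview score 7.4≥6.4).
F: not dominated (best salary ask).
G: dominated by B (salary ask 167≤191, interview score 7.4≥6.9).
H: dominated by J (salary ask 173≤213, interview score 9.5≥8.7).
I: dominated by B (salary ask 167≤185, interview score 7.4≥4.5).
J: not dominated (best interview score).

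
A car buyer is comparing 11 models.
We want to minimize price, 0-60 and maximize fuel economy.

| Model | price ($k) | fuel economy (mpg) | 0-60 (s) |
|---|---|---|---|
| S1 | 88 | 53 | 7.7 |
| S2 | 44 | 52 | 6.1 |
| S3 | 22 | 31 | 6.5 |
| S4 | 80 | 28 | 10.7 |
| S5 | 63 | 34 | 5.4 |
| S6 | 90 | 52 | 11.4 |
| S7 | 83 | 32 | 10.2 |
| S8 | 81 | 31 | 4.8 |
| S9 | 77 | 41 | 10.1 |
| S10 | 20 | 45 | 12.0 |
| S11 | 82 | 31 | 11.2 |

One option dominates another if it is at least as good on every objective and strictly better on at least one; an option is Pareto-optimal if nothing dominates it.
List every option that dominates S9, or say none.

S2: price 44≤77, fuel economy 52≥41, 0-60 6.1≤10.1 — dominates S9.
Others (S1, S3, S4, S5, S6, S7, S8, S10, S11) are each worse than S9 on at least one objective.

S2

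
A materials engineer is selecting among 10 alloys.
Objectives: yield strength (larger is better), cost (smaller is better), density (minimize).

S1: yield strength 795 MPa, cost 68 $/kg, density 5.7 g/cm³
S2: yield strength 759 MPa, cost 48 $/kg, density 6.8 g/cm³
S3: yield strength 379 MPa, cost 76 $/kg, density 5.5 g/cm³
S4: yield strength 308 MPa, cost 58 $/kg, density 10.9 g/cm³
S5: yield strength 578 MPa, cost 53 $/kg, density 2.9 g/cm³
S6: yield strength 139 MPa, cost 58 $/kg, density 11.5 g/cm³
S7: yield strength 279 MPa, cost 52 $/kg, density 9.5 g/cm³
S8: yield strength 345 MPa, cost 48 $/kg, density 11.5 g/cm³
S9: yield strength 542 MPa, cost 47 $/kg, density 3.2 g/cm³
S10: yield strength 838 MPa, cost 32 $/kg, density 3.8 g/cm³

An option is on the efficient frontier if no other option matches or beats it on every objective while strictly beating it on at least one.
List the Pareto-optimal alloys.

S5, S9, S10

S1: dominated by S10 (yield strength 838≥795, cost 32≤68, density 3.8≤5.7).
S2: dominated by S10 (yield strength 838≥759, cost 32≤48, density 3.8≤6.8).
S3: dominated by S5 (yield strength 578≥379, cost 53≤76, density 2.9≤5.5).
S4: dominated by S2 (yield strength 759≥308, cost 48≤58, density 6.8≤10.9).
S5: not dominated (best density).
S6: dominated by S2 (yield strength 759≥139, cost 48≤58, density 6.8≤11.5).
S7: dominated by S2 (yield strength 759≥279, cost 48≤52, density 6.8≤9.5).
S8: dominated by S2 (yield strength 759≥345, cost 48≤48, density 6.8≤11.5).
S9: not dominated.
S10: not dominated (best yield strength).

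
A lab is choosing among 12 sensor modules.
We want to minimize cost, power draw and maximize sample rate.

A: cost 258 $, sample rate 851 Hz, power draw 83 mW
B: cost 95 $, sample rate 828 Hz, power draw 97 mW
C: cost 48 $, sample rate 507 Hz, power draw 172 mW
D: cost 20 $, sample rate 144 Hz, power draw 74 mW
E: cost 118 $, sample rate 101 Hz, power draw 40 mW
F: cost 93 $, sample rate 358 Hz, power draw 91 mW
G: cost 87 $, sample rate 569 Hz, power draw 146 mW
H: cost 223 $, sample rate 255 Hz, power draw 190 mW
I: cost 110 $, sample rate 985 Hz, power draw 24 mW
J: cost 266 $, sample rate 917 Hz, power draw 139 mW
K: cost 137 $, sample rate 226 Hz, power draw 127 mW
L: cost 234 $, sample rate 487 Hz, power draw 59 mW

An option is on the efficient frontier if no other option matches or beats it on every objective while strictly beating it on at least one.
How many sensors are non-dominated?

A: dominated by I (cost 110≤258, sample rate 985≥851, power draw 24≤83).
B: not dominated.
C: not dominated.
D: not dominated (best cost).
E: dominated by I (cost 110≤118, sample rate 985≥101, power draw 24≤40).
F: not dominated.
G: not dominated.
H: dominated by B (cost 95≤223, sample rate 828≥255, power draw 97≤190).
I: not dominated (best sample rate).
J: dominated by I (cost 110≤266, sample rate 985≥917, power draw 24≤139).
K: dominated by B (cost 95≤137, sample rate 828≥226, power draw 97≤127).
L: dominated by I (cost 110≤234, sample rate 985≥487, power draw 24≤59).
Pareto-optimal: B, C, D, F, G, I → 6.

6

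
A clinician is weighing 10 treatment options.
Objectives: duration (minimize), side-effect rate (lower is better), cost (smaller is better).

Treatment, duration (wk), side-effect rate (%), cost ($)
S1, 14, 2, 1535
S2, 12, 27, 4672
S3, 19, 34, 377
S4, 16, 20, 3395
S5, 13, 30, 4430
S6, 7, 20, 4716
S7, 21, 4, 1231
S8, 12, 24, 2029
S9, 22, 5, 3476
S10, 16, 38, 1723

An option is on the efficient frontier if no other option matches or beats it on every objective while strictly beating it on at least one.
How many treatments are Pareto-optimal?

5

S1: not dominated (best side-effect rate).
S2: dominated by S8 (duration 12≤12, side-effect rate 24≤27, cost 2029≤4672).
S3: not dominated (best cost).
S4: dominated by S1 (duration 14≤16, side-effect rate 2≤20, cost 1535≤3395).
S5: dominated by S8 (duration 12≤13, side-effect rate 24≤30, cost 2029≤4430).
S6: not dominated (best duration).
S7: not dominated.
S8: not dominated.
S9: dominated by S1 (duration 14≤22, side-effect rate 2≤5, cost 1535≤3476).
S10: dominated by S1 (duration 14≤16, side-effect rate 2≤38, cost 1535≤1723).
Pareto-optimal: S1, S3, S6, S7, S8 → 5.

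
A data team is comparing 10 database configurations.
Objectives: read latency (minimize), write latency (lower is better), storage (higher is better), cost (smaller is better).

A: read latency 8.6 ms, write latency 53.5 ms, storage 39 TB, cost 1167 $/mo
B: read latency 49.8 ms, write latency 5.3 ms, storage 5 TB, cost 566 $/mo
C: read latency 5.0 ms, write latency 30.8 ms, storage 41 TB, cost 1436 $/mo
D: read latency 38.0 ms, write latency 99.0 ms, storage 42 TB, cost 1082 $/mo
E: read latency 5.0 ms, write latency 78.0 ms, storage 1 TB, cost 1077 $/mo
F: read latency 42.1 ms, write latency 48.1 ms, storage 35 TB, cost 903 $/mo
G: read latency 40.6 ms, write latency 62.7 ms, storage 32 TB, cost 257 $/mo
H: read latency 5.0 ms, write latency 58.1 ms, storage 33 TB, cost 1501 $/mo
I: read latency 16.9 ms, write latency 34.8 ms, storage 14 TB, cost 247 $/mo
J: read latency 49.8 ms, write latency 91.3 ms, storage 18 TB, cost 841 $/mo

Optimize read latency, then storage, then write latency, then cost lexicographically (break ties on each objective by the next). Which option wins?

First minimize read latency: best is 5.0, kept {C, E, H}.
Then maximize storage: best is 41, kept {C}.

C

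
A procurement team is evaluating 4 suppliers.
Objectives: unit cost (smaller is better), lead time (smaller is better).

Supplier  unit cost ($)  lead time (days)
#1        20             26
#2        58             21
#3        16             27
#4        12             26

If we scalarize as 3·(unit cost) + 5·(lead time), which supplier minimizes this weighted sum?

#1: 3·20 + 5·26 = 190
#2: 3·58 + 5·21 = 279
#3: 3·16 + 5·27 = 183
#4: 3·12 + 5·26 = 166
Lowest: #4 at 166.

#4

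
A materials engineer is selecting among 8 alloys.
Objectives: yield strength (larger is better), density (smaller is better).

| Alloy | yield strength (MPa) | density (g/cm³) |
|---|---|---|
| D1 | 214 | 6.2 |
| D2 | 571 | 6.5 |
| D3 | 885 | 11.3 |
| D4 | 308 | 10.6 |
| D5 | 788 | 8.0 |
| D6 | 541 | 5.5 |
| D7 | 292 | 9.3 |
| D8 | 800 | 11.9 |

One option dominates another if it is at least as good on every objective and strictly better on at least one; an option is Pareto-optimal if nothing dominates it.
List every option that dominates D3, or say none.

D1: worse on yield strength (214 vs 885).
D2: worse on yield strength (571 vs 885).
D4: worse on yield strength (308 vs 885).
D5: worse on yield strength (788 vs 885).
D6: worse on yield strength (541 vs 885).
D7: worse on yield strength (292 vs 885).
D8: worse on yield strength (800 vs 885).
No option dominates D3.

none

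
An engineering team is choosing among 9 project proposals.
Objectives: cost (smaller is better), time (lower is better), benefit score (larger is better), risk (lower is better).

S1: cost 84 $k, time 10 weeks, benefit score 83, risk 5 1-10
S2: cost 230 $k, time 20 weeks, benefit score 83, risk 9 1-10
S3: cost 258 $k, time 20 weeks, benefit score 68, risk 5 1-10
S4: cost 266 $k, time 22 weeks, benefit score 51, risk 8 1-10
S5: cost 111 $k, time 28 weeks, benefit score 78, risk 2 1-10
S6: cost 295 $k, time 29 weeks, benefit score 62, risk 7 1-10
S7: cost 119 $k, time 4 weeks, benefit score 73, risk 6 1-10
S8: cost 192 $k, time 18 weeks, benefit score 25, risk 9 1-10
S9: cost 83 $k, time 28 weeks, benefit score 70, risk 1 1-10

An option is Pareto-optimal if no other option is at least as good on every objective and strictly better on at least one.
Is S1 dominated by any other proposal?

S2: worse on cost (230 vs 84).
S3: worse on cost (258 vs 84).
S4: worse on cost (266 vs 84).
S5: worse on cost (111 vs 84).
S6: worse on cost (295 vs 84).
S7: worse on cost (119 vs 84).
S8: worse on cost (192 vs 84).
S9: worse on time (28 vs 10).
No option is at least as good as S1 on every objective and strictly better on one.

No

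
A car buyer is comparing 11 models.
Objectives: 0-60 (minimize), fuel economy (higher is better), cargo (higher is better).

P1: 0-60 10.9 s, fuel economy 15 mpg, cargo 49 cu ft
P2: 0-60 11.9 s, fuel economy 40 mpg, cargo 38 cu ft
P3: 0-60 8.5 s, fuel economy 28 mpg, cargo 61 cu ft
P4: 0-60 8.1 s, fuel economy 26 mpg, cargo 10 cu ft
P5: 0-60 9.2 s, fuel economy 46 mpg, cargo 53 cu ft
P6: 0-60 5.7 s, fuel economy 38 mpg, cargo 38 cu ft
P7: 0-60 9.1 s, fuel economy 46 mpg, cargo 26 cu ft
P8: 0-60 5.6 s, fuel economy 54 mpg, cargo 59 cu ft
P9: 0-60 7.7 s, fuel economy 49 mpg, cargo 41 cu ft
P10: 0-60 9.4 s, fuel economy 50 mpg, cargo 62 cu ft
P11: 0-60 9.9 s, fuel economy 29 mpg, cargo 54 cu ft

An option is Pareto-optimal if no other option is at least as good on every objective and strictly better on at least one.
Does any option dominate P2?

Yes

P5 vs P2: 0-60 9.2≤11.9, fuel economy 46≥40, cargo 53≥38 — P5 is at least as good on every objective and strictly better on at least one, so P5 dominates P2.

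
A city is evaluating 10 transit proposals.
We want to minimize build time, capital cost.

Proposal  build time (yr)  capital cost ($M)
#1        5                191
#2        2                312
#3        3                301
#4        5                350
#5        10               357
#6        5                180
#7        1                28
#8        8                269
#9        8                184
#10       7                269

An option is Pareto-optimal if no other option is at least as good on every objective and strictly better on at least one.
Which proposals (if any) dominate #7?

none

#1: worse on build time (5 vs 1).
#2: worse on build time (2 vs 1).
#3: worse on build time (3 vs 1).
#4: worse on build time (5 vs 1).
#5: worse on build time (10 vs 1).
#6: worse on build time (5 vs 1).
#8: worse on build time (8 vs 1).
#9: worse on build time (8 vs 1).
#10: worse on build time (7 vs 1).
No option dominates #7.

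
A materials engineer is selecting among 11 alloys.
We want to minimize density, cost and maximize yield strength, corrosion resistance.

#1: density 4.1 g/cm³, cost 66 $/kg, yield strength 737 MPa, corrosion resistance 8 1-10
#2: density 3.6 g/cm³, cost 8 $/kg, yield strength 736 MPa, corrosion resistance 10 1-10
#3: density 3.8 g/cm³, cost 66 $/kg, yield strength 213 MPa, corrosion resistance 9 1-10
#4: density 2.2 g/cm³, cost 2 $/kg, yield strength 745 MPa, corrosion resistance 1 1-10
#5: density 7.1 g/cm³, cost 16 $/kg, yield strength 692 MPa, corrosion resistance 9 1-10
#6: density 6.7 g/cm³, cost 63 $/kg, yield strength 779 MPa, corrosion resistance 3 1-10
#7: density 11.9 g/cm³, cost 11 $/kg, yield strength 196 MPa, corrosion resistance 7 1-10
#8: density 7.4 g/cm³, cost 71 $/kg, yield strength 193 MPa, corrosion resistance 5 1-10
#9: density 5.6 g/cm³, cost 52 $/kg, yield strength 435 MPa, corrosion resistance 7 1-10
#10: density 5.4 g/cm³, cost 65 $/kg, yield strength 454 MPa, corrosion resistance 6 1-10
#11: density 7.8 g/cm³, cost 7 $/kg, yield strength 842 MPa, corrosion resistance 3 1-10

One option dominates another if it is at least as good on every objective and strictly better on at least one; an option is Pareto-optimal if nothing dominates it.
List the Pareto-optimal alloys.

#1: not dominated.
#2: not dominated (best corrosion resistance).
#3: dominated by #2 (density 3.6≤3.8, cost 8≤66, yield strength 736≥213, corrosion resistance 10≥9).
#4: not dominated (best density).
#5: dominated by #2 (density 3.6≤7.1, cost 8≤16, yield strength 736≥692, corrosion resistance 10≥9).
#6: not dominated.
#7: dominated by #2 (density 3.6≤11.9, cost 8≤11, yield strength 736≥196, corrosion resistance 10≥7).
#8: dominated by #1 (density 4.1≤7.4, cost 66≤71, yield strength 737≥193, corrosion resistance 8≥5).
#9: dominated by #2 (density 3.6≤5.6, cost 8≤52, yield strength 736≥435, corrosion resistance 10≥7).
#10: dominated by #2 (density 3.6≤5.4, cost 8≤65, yield strength 736≥454, corrosion resistance 10≥6).
#11: not dominated (best yield strength).

#1, #2, #4, #6, #11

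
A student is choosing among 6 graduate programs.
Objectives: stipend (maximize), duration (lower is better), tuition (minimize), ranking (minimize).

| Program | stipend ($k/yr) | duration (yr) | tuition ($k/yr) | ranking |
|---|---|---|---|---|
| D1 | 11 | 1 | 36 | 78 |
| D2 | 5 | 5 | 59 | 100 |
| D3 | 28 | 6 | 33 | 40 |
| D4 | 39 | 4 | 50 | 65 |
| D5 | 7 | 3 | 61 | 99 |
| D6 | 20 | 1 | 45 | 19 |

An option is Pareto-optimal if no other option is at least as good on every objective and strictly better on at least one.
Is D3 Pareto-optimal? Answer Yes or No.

D1: worse on stipend (11 vs 28).
D2: worse on stipend (5 vs 28).
D4: worse on tuition (50 vs 33).
D5: worse on stipend (7 vs 28).
D6: worse on stipend (20 vs 28).
No option is at least as good as D3 on every objective and strictly better on one.

Yes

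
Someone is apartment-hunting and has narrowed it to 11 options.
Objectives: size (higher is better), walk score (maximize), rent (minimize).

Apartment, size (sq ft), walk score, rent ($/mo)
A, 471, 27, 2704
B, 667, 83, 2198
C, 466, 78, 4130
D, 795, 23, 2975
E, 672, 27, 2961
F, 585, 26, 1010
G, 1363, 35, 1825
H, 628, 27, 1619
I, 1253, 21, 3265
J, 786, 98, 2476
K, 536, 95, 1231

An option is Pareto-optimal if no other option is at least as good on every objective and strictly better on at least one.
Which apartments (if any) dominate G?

none

A: worse on size (471 vs 1363).
B: worse on size (667 vs 1363).
C: worse on size (466 vs 1363).
D: worse on size (795 vs 1363).
E: worse on size (672 vs 1363).
F: worse on size (585 vs 1363).
H: worse on size (628 vs 1363).
I: worse on size (1253 vs 1363).
J: worse on size (786 vs 1363).
K: worse on size (536 vs 1363).
No option dominates G.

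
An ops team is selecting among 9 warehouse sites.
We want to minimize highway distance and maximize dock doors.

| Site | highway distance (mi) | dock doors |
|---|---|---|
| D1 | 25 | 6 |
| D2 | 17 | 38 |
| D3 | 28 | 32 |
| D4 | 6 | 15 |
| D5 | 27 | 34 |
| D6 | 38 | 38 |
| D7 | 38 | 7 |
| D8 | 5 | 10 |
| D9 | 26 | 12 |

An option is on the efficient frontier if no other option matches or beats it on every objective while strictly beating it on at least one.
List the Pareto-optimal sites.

D1: dominated by D2 (highway distance 17≤25, dock doors 38≥6).
D2: not dominated.
D3: dominated by D2 (highway distance 17≤28, dock doors 38≥32).
D4: not dominated.
D5: dominated by D2 (highway distance 17≤27, dock doors 38≥34).
D6: dominated by D2 (highway distance 17≤38, dock doors 38≥38).
D7: dominated by D2 (highway distance 17≤38, dock doors 38≥7).
D8: not dominated (best highway distance).
D9: dominated by D2 (highway distance 17≤26, dock doors 38≥12).

D2, D4, D8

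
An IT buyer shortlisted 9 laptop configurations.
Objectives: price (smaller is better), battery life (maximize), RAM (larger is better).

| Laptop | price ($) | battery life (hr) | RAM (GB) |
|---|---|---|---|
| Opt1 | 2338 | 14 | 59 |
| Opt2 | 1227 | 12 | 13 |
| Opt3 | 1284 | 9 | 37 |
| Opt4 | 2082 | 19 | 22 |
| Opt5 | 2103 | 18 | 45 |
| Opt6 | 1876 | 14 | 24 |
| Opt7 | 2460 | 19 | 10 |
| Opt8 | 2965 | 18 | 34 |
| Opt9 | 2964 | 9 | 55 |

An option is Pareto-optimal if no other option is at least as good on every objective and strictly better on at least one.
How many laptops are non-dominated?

Opt1: not dominated (best RAM).
Opt2: not dominated (best price).
Opt3: not dominated.
Opt4: not dominated.
Opt5: not dominated.
Opt6: not dominated.
Opt7: dominated by Opt4 (price 2082≤2460, battery life 19≥19, RAM 22≥10).
Opt8: dominated by Opt5 (price 2103≤2965, battery life 18≥18, RAM 45≥34).
Opt9: dominated by Opt1 (price 2338≤2964, battery life 14≥9, RAM 59≥55).
Pareto-optimal: Opt1, Opt2, Opt3, Opt4, Opt5, Opt6 → 6.

6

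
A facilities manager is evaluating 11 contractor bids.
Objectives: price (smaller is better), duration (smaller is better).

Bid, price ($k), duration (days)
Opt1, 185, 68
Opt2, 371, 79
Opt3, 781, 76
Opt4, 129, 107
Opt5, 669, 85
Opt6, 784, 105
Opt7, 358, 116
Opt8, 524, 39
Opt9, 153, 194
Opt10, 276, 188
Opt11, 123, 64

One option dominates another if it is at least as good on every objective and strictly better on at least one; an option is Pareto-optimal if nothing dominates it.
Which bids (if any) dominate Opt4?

Opt11

Opt11: price 123≤129, duration 64≤107 — dominates Opt4.
Others (Opt1, Opt2, Opt3, Opt5, Opt6, Opt7, Opt8, Opt9, Opt10) are each worse than Opt4 on at least one objective.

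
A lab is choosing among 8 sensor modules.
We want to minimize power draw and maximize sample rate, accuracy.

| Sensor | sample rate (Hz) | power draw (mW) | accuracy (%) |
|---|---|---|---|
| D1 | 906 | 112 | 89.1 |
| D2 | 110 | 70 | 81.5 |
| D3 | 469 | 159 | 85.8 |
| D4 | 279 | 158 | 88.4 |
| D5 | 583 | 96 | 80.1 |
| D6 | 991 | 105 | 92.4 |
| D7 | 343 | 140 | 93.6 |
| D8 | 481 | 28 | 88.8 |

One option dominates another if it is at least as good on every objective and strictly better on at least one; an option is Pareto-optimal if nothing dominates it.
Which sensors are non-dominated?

D1: dominated by D6 (sample rate 991≥906, power draw 105≤112, accuracy 92.4≥89.1).
D2: dominated by D8 (sample rate 481≥110, power draw 28≤70, accuracy 88.8≥81.5).
D3: dominated by D1 (sample rate 906≥469, power draw 112≤159, accuracy 89.1≥85.8).
D4: dominated by D1 (sample rate 906≥279, power draw 112≤158, accuracy 89.1≥88.4).
D5: not dominated.
D6: not dominated (best sample rate).
D7: not dominated (best accuracy).
D8: not dominated (best power draw).

D5, D6, D7, D8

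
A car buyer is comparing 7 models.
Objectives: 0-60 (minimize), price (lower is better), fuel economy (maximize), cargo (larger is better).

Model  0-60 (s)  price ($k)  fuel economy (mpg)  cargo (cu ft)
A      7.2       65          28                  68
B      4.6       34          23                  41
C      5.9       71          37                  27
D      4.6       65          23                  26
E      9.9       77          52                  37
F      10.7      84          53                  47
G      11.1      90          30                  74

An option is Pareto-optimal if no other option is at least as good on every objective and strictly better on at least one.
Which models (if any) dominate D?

B

B: 0-60 4.6≤4.6, price 34≤65, fuel economy 23≥23, cargo 41≥26 — dominates D.
Others (A, C, E, F, G) are each worse than D on at least one objective.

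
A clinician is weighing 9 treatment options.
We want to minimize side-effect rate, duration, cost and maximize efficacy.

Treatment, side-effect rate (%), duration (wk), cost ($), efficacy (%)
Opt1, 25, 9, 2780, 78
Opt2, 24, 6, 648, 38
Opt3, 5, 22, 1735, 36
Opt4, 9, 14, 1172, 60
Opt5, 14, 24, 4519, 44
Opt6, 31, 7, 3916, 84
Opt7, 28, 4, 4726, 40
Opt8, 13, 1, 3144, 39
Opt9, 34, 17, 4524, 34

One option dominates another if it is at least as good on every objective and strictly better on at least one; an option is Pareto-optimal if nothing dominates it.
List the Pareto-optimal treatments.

Opt1, Opt2, Opt3, Opt4, Opt6, Opt7, Opt8

Opt1: not dominated.
Opt2: not dominated (best cost).
Opt3: not dominated (best side-effect rate).
Opt4: not dominated.
Opt5: dominated by Opt4 (side-effect rate 9≤14, duration 14≤24, cost 1172≤4519, efficacy 60≥44).
Opt6: not dominated (best efficacy).
Opt7: not dominated.
Opt8: not dominated (best duration).
Opt9: dominated by Opt1 (side-effect rate 25≤34, duration 9≤17, cost 2780≤4524, efficacy 78≥34).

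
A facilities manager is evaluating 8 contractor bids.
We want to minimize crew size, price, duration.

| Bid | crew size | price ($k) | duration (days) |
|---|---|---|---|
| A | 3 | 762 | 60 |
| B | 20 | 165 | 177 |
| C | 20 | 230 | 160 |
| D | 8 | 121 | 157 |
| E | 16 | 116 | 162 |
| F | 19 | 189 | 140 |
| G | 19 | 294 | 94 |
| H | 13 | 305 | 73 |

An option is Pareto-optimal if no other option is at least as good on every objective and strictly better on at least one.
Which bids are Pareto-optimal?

A, D, E, F, G, H

A: not dominated (best crew size).
B: dominated by D (crew size 8≤20, price 121≤165, duration 157≤177).
C: dominated by D (crew size 8≤20, price 121≤230, duration 157≤160).
D: not dominated.
E: not dominated (best price).
F: not dominated.
G: not dominated.
H: not dominated.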